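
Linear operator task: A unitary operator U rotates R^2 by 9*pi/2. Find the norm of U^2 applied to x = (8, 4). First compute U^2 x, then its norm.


U is a rotation by theta = 9*pi/2
U^2 = rotation by 2*theta = 18*pi/2 = 2*pi/2 (mod 2*pi)
cos(2*pi/2) = -1.0000, sin(2*pi/2) = 0.0000
U^2 x = (-1.0000 * 8 - 0.0000 * 4, 0.0000 * 8 + -1.0000 * 4)
= (-8.0000, -4.0000)
||U^2 x|| = sqrt((-8.0000)^2 + (-4.0000)^2) = sqrt(80.0000) = 8.9443

8.9443


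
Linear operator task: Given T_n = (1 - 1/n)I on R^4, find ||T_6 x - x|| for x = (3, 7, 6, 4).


T_6 x - x = (1 - 1/6)x - x = -x/6
||x|| = sqrt(110) = 10.4881
||T_6 x - x|| = ||x||/6 = 10.4881/6 = 1.7480

1.7480


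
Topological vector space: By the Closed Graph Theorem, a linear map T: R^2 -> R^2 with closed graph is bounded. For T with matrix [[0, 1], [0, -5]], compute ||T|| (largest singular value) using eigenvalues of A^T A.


A^T A = [[0, 0], [0, 26]]
trace(A^T A) = 26, det(A^T A) = 0
discriminant = 26^2 - 4*0 = 676
Largest eigenvalue of A^T A = (trace + sqrt(disc))/2 = 26.0000
||T|| = sqrt(26.0000) = 5.0990

5.0990


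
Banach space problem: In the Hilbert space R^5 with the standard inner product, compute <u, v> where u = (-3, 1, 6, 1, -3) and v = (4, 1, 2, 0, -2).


Computing the standard inner product <u, v> = sum u_i * v_i
= -3*4 + 1*1 + 6*2 + 1*0 + -3*-2
= -12 + 1 + 12 + 0 + 6
= 7

7


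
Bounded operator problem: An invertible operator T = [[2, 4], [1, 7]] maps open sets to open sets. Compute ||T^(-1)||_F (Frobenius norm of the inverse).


det(T) = 2*7 - 4*1 = 10
T^(-1) = (1/10) * [[7, -4], [-1, 2]] = [[0.7000, -0.4000], [-0.1000, 0.2000]]
||T^(-1)||_F^2 = 0.7000^2 + (-0.4000)^2 + (-0.1000)^2 + 0.2000^2 = 0.7000
||T^(-1)||_F = sqrt(0.7000) = 0.8367

0.8367


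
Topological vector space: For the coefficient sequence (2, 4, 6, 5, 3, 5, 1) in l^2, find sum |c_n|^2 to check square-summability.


sum |c_n|^2 = 2^2 + 4^2 + 6^2 + 5^2 + 3^2 + 5^2 + 1^2
= 4 + 16 + 36 + 25 + 9 + 25 + 1
= 116

116


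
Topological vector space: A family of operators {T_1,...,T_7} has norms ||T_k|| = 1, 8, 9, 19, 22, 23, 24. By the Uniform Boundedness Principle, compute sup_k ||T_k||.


By the Uniform Boundedness Principle, the supremum of norms is finite.
sup_k ||T_k|| = max(1, 8, 9, 19, 22, 23, 24) = 24

24


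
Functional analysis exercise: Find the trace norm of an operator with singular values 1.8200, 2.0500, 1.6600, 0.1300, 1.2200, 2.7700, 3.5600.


The nuclear norm is the sum of all singular values.
||T||_1 = 1.8200 + 2.0500 + 1.6600 + 0.1300 + 1.2200 + 2.7700 + 3.5600
= 13.2100

13.2100


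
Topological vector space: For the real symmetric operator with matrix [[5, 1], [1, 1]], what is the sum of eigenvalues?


For a self-adjoint (symmetric) matrix, the eigenvalues are real.
The sum of eigenvalues equals the trace of the matrix.
trace = 5 + 1 = 6

6


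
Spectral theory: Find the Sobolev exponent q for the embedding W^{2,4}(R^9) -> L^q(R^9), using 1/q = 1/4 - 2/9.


Using the Sobolev embedding formula: 1/q = 1/p - k/n
1/q = 1/4 - 2/9 = 1/36
q = 1/(1/36) = 36

36.0000


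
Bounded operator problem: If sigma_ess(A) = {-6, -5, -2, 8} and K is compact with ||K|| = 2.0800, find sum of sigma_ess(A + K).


By Weyl's theorem, the essential spectrum is invariant under compact perturbations.
sigma_ess(A + K) = sigma_ess(A) = {-6, -5, -2, 8}
Sum = -6 + -5 + -2 + 8 = -5

-5


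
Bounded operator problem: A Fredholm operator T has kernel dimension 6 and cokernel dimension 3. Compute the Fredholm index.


The Fredholm index is defined as ind(T) = dim(ker T) - dim(coker T)
= 6 - 3
= 3

3


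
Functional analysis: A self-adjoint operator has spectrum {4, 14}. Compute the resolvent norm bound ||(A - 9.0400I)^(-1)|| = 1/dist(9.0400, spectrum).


dist(9.0400, {4, 14}) = min(|9.0400 - 4|, |9.0400 - 14|)
= min(5.0400, 4.9600) = 4.9600
Resolvent bound = 1/4.9600 = 0.2016

0.2016


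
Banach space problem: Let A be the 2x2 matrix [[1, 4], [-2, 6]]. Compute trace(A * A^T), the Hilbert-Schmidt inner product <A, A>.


trace(A * A^T) = sum of squares of all entries
= 1^2 + 4^2 + (-2)^2 + 6^2
= 1 + 16 + 4 + 36
= 57

57


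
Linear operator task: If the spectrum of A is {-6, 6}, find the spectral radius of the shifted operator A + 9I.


Spectrum of A + 9I = {3, 15}
Spectral radius = max |lambda| over the shifted spectrum
= max(3, 15) = 15

15


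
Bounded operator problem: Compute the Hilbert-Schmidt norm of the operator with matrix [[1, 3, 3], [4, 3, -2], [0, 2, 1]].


The Hilbert-Schmidt norm is sqrt(sum of squares of all entries).
Sum of squares = 1^2 + 3^2 + 3^2 + 4^2 + 3^2 + (-2)^2 + 0^2 + 2^2 + 1^2
= 1 + 9 + 9 + 16 + 9 + 4 + 0 + 4 + 1 = 53
||T||_HS = sqrt(53) = 7.2801

7.2801


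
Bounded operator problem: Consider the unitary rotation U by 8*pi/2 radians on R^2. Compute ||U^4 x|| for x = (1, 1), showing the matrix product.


U is a rotation by theta = 8*pi/2
U^4 = rotation by 4*theta = 32*pi/2 = 0*pi/2 (mod 2*pi)
cos(0*pi/2) = 1.0000, sin(0*pi/2) = 0.0000
U^4 x = (1.0000 * 1 - 0.0000 * 1, 0.0000 * 1 + 1.0000 * 1)
= (1.0000, 1.0000)
||U^4 x|| = sqrt(1.0000^2 + 1.0000^2) = sqrt(2.0000) = 1.4142

1.4142


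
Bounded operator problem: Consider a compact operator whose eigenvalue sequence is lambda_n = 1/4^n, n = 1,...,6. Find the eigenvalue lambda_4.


The eigenvalue formula gives lambda_4 = 1/4^4
= 1/256
= 0.0039

0.0039


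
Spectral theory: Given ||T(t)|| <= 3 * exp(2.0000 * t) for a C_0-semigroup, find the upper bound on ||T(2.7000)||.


||T(2.7000)|| <= 3 * exp(2.0000 * 2.7000)
= 3 * exp(5.4000)
= 3 * 221.4064
= 664.2192

664.2192


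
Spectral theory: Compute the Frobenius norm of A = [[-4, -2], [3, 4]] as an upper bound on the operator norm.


||A||_F^2 = sum a_ij^2
= (-4)^2 + (-2)^2 + 3^2 + 4^2
= 16 + 4 + 9 + 16 = 45
||A||_F = sqrt(45) = 6.7082

6.7082


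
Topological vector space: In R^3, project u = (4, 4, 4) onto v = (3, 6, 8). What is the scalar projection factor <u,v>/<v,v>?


Computing <u,v> = 4*3 + 4*6 + 4*8 = 68
Computing <v,v> = 3^2 + 6^2 + 8^2 = 109
Projection coefficient = 68/109 = 0.6239

0.6239


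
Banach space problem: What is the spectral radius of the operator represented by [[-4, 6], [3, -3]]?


For a 2x2 matrix, eigenvalues satisfy lambda^2 - (trace)*lambda + det = 0
trace = -4 + -3 = -7
det = -4*-3 - 6*3 = -6
discriminant = (-7)^2 - 4*(-6) = 73
spectral radius = max |eigenvalue| = 7.7720

7.7720


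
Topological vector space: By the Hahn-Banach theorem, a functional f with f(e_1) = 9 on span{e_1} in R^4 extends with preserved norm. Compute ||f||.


The norm of f is given by ||f|| = sup_{||x||=1} |f(x)|.
On span{e_1}, ||e_1|| = 1, so ||f|| = |f(e_1)| / ||e_1||
= |9| / 1 = 9.0000

9.0000


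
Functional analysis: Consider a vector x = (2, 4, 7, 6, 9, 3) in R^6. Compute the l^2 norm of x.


The l^2 norm = (sum |x_i|^2)^(1/2)
Sum of 2th powers = 4 + 16 + 49 + 36 + 81 + 9 = 195
||x||_2 = (195)^(1/2) = 13.9642

13.9642


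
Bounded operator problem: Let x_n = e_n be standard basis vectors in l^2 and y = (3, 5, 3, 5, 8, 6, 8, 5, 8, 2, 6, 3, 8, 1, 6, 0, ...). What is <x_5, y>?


x_5 = e_5 is the standard basis vector with 1 in position 5.
<x_5, y> = y_5 = 8
As n -> infinity, <x_n, y> -> 0, confirming weak convergence of (x_n) to 0.

8


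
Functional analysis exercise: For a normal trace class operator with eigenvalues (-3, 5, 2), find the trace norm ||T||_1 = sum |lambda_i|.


For a normal operator, singular values equal |eigenvalues|.
Trace norm = sum |lambda_i| = 3 + 5 + 2
= 10

10


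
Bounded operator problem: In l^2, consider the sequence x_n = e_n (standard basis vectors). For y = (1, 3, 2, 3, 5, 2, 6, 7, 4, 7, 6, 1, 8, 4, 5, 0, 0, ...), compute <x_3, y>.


x_3 = e_3 is the standard basis vector with 1 in position 3.
<x_3, y> = y_3 = 2
As n -> infinity, <x_n, y> -> 0, confirming weak convergence of (x_n) to 0.

2


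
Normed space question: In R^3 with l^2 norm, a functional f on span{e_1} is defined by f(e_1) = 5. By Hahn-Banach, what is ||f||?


The norm of f is given by ||f|| = sup_{||x||=1} |f(x)|.
On span{e_1}, ||e_1|| = 1, so ||f|| = |f(e_1)| / ||e_1||
= |5| / 1 = 5.0000

5.0000


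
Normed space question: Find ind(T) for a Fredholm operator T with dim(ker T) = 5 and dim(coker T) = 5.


The Fredholm index is defined as ind(T) = dim(ker T) - dim(coker T)
= 5 - 5
= 0

0


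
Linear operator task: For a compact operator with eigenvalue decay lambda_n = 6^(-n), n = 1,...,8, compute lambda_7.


The eigenvalue formula gives lambda_7 = 1/6^7
= 1/279936
= 3.5722e-06

3.5722e-06


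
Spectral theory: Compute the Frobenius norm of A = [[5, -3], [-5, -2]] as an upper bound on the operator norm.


||A||_F^2 = sum a_ij^2
= 5^2 + (-3)^2 + (-5)^2 + (-2)^2
= 25 + 9 + 25 + 4 = 63
||A||_F = sqrt(63) = 7.9373

7.9373


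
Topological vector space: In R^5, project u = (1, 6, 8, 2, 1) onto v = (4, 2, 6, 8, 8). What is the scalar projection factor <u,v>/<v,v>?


Computing <u,v> = 1*4 + 6*2 + 8*6 + 2*8 + 1*8 = 88
Computing <v,v> = 4^2 + 2^2 + 6^2 + 8^2 + 8^2 = 184
Projection coefficient = 88/184 = 0.4783

0.4783


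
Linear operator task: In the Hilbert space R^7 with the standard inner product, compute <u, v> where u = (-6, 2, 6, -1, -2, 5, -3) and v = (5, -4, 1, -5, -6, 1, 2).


Computing the standard inner product <u, v> = sum u_i * v_i
= -6*5 + 2*-4 + 6*1 + -1*-5 + -2*-6 + 5*1 + -3*2
= -30 + -8 + 6 + 5 + 12 + 5 + -6
= -16

-16


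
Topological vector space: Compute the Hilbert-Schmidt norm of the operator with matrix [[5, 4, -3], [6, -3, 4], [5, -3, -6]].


The Hilbert-Schmidt norm is sqrt(sum of squares of all entries).
Sum of squares = 5^2 + 4^2 + (-3)^2 + 6^2 + (-3)^2 + 4^2 + 5^2 + (-3)^2 + (-6)^2
= 25 + 16 + 9 + 36 + 9 + 16 + 25 + 9 + 36 = 181
||T||_HS = sqrt(181) = 13.4536

13.4536


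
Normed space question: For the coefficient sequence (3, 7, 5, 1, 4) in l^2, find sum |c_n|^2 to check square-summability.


sum |c_n|^2 = 3^2 + 7^2 + 5^2 + 1^2 + 4^2
= 9 + 49 + 25 + 1 + 16
= 100

100


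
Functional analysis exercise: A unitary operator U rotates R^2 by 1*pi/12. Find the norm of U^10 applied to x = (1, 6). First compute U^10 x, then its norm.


U is a rotation by theta = 1*pi/12
U^10 = rotation by 10*theta = 10*pi/12
cos(10*pi/12) = -0.8660, sin(10*pi/12) = 0.5000
U^10 x = (-0.8660 * 1 - 0.5000 * 6, 0.5000 * 1 + -0.8660 * 6)
= (-3.8660, -4.6962)
||U^10 x|| = sqrt((-3.8660)^2 + (-4.6962)^2) = sqrt(37.0000) = 6.0828

6.0828


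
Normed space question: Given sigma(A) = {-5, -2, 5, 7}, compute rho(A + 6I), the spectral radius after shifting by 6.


Spectrum of A + 6I = {1, 4, 11, 13}
Spectral radius = max |lambda| over the shifted spectrum
= max(1, 4, 11, 13) = 13

13


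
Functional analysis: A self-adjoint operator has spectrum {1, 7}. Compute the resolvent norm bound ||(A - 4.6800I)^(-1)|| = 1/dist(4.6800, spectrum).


dist(4.6800, {1, 7}) = min(|4.6800 - 1|, |4.6800 - 7|)
= min(3.6800, 2.3200) = 2.3200
Resolvent bound = 1/2.3200 = 0.4310

0.4310


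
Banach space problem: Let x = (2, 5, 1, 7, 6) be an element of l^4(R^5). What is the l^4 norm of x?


The l^4 norm = (sum |x_i|^4)^(1/4)
Sum of 4th powers = 16 + 625 + 1 + 2401 + 1296 = 4339
||x||_4 = (4339)^(1/4) = 8.1161

8.1161


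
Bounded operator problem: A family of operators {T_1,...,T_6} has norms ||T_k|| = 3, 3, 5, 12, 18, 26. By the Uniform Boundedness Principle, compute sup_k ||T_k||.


By the Uniform Boundedness Principle, the supremum of norms is finite.
sup_k ||T_k|| = max(3, 3, 5, 12, 18, 26) = 26

26


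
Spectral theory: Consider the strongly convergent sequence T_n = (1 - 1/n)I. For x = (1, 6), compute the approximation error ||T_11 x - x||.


T_11 x - x = (1 - 1/11)x - x = -x/11
||x|| = sqrt(37) = 6.0828
||T_11 x - x|| = ||x||/11 = 6.0828/11 = 0.5530

0.5530


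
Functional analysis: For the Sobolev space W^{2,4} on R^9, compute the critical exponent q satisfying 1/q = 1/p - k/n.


Using the Sobolev embedding formula: 1/q = 1/p - k/n
1/q = 1/4 - 2/9 = 1/36
q = 1/(1/36) = 36

36.0000


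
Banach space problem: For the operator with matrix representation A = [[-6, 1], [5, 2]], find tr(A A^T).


trace(A * A^T) = sum of squares of all entries
= (-6)^2 + 1^2 + 5^2 + 2^2
= 36 + 1 + 25 + 4
= 66

66


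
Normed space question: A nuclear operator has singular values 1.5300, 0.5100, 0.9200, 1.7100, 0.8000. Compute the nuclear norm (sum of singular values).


The nuclear norm is the sum of all singular values.
||T||_1 = 1.5300 + 0.5100 + 0.9200 + 1.7100 + 0.8000
= 5.4700

5.4700


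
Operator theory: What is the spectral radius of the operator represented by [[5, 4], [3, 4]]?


For a 2x2 matrix, eigenvalues satisfy lambda^2 - (trace)*lambda + det = 0
trace = 5 + 4 = 9
det = 5*4 - 4*3 = 8
discriminant = 9^2 - 4*(8) = 49
spectral radius = max |eigenvalue| = 8.0000

8.0000


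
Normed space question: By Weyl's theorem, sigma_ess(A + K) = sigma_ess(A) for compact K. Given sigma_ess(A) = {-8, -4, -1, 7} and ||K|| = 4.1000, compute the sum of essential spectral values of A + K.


By Weyl's theorem, the essential spectrum is invariant under compact perturbations.
sigma_ess(A + K) = sigma_ess(A) = {-8, -4, -1, 7}
Sum = -8 + -4 + -1 + 7 = -6

-6


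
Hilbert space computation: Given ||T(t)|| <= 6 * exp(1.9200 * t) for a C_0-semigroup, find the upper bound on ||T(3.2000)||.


||T(3.2000)|| <= 6 * exp(1.9200 * 3.2000)
= 6 * exp(6.1440)
= 6 * 465.9135
= 2795.4810

2795.4810


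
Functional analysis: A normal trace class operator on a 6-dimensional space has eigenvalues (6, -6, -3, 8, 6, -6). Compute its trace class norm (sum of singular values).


For a normal operator, singular values equal |eigenvalues|.
Trace norm = sum |lambda_i| = 6 + 6 + 3 + 8 + 6 + 6
= 35

35


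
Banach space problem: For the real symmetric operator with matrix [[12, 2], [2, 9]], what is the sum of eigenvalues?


For a self-adjoint (symmetric) matrix, the eigenvalues are real.
The sum of eigenvalues equals the trace of the matrix.
trace = 12 + 9 = 21

21


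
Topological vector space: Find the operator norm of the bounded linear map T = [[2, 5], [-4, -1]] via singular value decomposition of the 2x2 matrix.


A^T A = [[20, 14], [14, 26]]
trace(A^T A) = 46, det(A^T A) = 324
discriminant = 46^2 - 4*324 = 820
Largest eigenvalue of A^T A = (trace + sqrt(disc))/2 = 37.3178
||T|| = sqrt(37.3178) = 6.1088

6.1088


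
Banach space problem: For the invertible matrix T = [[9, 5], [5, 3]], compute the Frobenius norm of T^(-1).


det(T) = 9*3 - 5*5 = 2
T^(-1) = (1/2) * [[3, -5], [-5, 9]] = [[1.5000, -2.5000], [-2.5000, 4.5000]]
||T^(-1)||_F^2 = 1.5000^2 + (-2.5000)^2 + (-2.5000)^2 + 4.5000^2 = 35.0000
||T^(-1)||_F = sqrt(35.0000) = 5.9161

5.9161


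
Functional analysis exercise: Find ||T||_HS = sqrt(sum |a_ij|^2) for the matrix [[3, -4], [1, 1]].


The Hilbert-Schmidt norm is sqrt(sum of squares of all entries).
Sum of squares = 3^2 + (-4)^2 + 1^2 + 1^2
= 9 + 16 + 1 + 1 = 27
||T||_HS = sqrt(27) = 5.1962

5.1962


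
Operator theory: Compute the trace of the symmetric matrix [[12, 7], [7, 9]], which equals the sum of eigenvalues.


For a self-adjoint (symmetric) matrix, the eigenvalues are real.
The sum of eigenvalues equals the trace of the matrix.
trace = 12 + 9 = 21

21


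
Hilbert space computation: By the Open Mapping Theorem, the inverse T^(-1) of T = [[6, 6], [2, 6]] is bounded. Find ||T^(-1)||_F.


det(T) = 6*6 - 6*2 = 24
T^(-1) = (1/24) * [[6, -6], [-2, 6]] = [[0.2500, -0.2500], [-0.0833, 0.2500]]
||T^(-1)||_F^2 = 0.2500^2 + (-0.2500)^2 + (-0.0833)^2 + 0.2500^2 = 0.1944
||T^(-1)||_F = sqrt(0.1944) = 0.4410

0.4410


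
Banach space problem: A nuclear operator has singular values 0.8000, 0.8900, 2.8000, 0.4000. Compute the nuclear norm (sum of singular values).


The nuclear norm is the sum of all singular values.
||T||_1 = 0.8000 + 0.8900 + 2.8000 + 0.4000
= 4.8900

4.8900


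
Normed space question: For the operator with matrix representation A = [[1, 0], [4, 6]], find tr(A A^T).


trace(A * A^T) = sum of squares of all entries
= 1^2 + 0^2 + 4^2 + 6^2
= 1 + 0 + 16 + 36
= 53

53


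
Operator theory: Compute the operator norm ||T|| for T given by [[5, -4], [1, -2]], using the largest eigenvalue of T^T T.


A^T A = [[26, -22], [-22, 20]]
trace(A^T A) = 46, det(A^T A) = 36
discriminant = 46^2 - 4*36 = 1972
Largest eigenvalue of A^T A = (trace + sqrt(disc))/2 = 45.2036
||T|| = sqrt(45.2036) = 6.7234

6.7234


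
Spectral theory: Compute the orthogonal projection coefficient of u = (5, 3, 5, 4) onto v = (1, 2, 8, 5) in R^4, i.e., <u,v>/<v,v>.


Computing <u,v> = 5*1 + 3*2 + 5*8 + 4*5 = 71
Computing <v,v> = 1^2 + 2^2 + 8^2 + 5^2 = 94
Projection coefficient = 71/94 = 0.7553

0.7553


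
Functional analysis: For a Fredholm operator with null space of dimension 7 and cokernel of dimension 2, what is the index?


The Fredholm index is defined as ind(T) = dim(ker T) - dim(coker T)
= 7 - 2
= 5

5


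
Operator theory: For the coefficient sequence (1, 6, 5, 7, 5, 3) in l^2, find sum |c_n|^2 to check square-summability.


sum |c_n|^2 = 1^2 + 6^2 + 5^2 + 7^2 + 5^2 + 3^2
= 1 + 36 + 25 + 49 + 25 + 9
= 145

145


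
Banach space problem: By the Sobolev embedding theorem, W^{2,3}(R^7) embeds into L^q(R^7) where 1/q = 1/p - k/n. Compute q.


Using the Sobolev embedding formula: 1/q = 1/p - k/n
1/q = 1/3 - 2/7 = 1/21
q = 1/(1/21) = 21

21.0000


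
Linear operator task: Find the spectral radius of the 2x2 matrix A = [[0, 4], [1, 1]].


For a 2x2 matrix, eigenvalues satisfy lambda^2 - (trace)*lambda + det = 0
trace = 0 + 1 = 1
det = 0*1 - 4*1 = -4
discriminant = 1^2 - 4*(-4) = 17
spectral radius = max |eigenvalue| = 2.5616

2.5616


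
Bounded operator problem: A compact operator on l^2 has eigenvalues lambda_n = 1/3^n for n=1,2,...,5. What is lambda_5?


The eigenvalue formula gives lambda_5 = 1/3^5
= 1/243
= 0.0041

0.0041


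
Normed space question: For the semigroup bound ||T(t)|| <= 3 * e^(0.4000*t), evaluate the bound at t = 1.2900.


||T(1.2900)|| <= 3 * exp(0.4000 * 1.2900)
= 3 * exp(0.5160)
= 3 * 1.6753
= 5.0259

5.0259


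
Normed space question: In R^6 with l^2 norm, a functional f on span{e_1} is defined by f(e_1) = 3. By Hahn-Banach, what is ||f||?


The norm of f is given by ||f|| = sup_{||x||=1} |f(x)|.
On span{e_1}, ||e_1|| = 1, so ||f|| = |f(e_1)| / ||e_1||
= |3| / 1 = 3.0000

3.0000


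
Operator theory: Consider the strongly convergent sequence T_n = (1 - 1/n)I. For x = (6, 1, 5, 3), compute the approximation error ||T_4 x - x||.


T_4 x - x = (1 - 1/4)x - x = -x/4
||x|| = sqrt(71) = 8.4261
||T_4 x - x|| = ||x||/4 = 8.4261/4 = 2.1065

2.1065


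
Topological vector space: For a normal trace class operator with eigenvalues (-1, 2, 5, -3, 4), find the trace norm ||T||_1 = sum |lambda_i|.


For a normal operator, singular values equal |eigenvalues|.
Trace norm = sum |lambda_i| = 1 + 2 + 5 + 3 + 4
= 15

15


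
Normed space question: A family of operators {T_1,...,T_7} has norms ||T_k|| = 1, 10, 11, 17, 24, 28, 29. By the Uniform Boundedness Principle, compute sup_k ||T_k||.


By the Uniform Boundedness Principle, the supremum of norms is finite.
sup_k ||T_k|| = max(1, 10, 11, 17, 24, 28, 29) = 29

29


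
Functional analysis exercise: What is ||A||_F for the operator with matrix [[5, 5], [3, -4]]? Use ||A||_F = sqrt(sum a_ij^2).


||A||_F^2 = sum a_ij^2
= 5^2 + 5^2 + 3^2 + (-4)^2
= 25 + 25 + 9 + 16 = 75
||A||_F = sqrt(75) = 8.6603

8.6603


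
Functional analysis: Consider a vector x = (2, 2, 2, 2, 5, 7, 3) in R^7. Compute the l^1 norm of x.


The l^1 norm equals the sum of absolute values of all components.
||x||_1 = 2 + 2 + 2 + 2 + 5 + 7 + 3
= 23

23.0000


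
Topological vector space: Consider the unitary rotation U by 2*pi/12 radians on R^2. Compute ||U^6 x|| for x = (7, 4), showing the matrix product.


U is a rotation by theta = 2*pi/12
U^6 = rotation by 6*theta = 12*pi/12
cos(12*pi/12) = -1.0000, sin(12*pi/12) = 0.0000
U^6 x = (-1.0000 * 7 - 0.0000 * 4, 0.0000 * 7 + -1.0000 * 4)
= (-7.0000, -4.0000)
||U^6 x|| = sqrt((-7.0000)^2 + (-4.0000)^2) = sqrt(65.0000) = 8.0623

8.0623


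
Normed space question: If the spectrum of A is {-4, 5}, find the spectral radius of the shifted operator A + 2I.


Spectrum of A + 2I = {-2, 7}
Spectral radius = max |lambda| over the shifted spectrum
= max(2, 7) = 7

7


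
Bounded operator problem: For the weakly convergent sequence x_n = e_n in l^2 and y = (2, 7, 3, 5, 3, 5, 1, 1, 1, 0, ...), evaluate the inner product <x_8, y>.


x_8 = e_8 is the standard basis vector with 1 in position 8.
<x_8, y> = y_8 = 1
As n -> infinity, <x_n, y> -> 0, confirming weak convergence of (x_n) to 0.

1


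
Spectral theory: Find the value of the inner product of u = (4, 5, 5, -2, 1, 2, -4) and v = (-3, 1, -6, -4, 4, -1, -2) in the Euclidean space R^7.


Computing the standard inner product <u, v> = sum u_i * v_i
= 4*-3 + 5*1 + 5*-6 + -2*-4 + 1*4 + 2*-1 + -4*-2
= -12 + 5 + -30 + 8 + 4 + -2 + 8
= -19

-19


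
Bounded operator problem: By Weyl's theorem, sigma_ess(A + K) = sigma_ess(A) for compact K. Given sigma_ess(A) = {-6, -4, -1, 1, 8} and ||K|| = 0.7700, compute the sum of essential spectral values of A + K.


By Weyl's theorem, the essential spectrum is invariant under compact perturbations.
sigma_ess(A + K) = sigma_ess(A) = {-6, -4, -1, 1, 8}
Sum = -6 + -4 + -1 + 1 + 8 = -2

-2


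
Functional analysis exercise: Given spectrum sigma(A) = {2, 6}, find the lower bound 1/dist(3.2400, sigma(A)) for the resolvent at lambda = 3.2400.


dist(3.2400, {2, 6}) = min(|3.2400 - 2|, |3.2400 - 6|)
= min(1.2400, 2.7600) = 1.2400
Resolvent bound = 1/1.2400 = 0.8065

0.8065


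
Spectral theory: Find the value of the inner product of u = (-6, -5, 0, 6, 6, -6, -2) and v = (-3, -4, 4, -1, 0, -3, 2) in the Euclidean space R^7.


Computing the standard inner product <u, v> = sum u_i * v_i
= -6*-3 + -5*-4 + 0*4 + 6*-1 + 6*0 + -6*-3 + -2*2
= 18 + 20 + 0 + -6 + 0 + 18 + -4
= 46

46


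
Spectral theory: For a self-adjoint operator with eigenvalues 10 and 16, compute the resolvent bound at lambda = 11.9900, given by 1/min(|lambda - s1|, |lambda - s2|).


dist(11.9900, {10, 16}) = min(|11.9900 - 10|, |11.9900 - 16|)
= min(1.9900, 4.0100) = 1.9900
Resolvent bound = 1/1.9900 = 0.5025

0.5025


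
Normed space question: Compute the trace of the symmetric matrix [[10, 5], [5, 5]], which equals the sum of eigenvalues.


For a self-adjoint (symmetric) matrix, the eigenvalues are real.
The sum of eigenvalues equals the trace of the matrix.
trace = 10 + 5 = 15

15


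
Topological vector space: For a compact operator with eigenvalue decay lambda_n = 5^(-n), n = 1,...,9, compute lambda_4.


The eigenvalue formula gives lambda_4 = 1/5^4
= 1/625
= 0.0016

0.0016


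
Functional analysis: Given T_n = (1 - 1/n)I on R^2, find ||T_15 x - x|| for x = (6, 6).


T_15 x - x = (1 - 1/15)x - x = -x/15
||x|| = sqrt(72) = 8.4853
||T_15 x - x|| = ||x||/15 = 8.4853/15 = 0.5657

0.5657


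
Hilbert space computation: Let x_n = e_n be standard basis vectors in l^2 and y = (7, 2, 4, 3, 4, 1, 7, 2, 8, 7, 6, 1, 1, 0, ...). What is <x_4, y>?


x_4 = e_4 is the standard basis vector with 1 in position 4.
<x_4, y> = y_4 = 3
As n -> infinity, <x_n, y> -> 0, confirming weak convergence of (x_n) to 0.

3


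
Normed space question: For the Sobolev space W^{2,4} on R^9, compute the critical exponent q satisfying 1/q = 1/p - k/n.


Using the Sobolev embedding formula: 1/q = 1/p - k/n
1/q = 1/4 - 2/9 = 1/36
q = 1/(1/36) = 36

36.0000


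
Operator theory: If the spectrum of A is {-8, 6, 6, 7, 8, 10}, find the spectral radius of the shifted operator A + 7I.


Spectrum of A + 7I = {-1, 13, 13, 14, 15, 17}
Spectral radius = max |lambda| over the shifted spectrum
= max(1, 13, 13, 14, 15, 17) = 17

17


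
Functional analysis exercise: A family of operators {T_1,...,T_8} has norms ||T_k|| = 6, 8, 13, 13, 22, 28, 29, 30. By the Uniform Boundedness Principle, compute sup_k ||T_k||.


By the Uniform Boundedness Principle, the supremum of norms is finite.
sup_k ||T_k|| = max(6, 8, 13, 13, 22, 28, 29, 30) = 30

30


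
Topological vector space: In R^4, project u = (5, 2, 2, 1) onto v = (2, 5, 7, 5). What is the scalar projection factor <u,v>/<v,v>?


Computing <u,v> = 5*2 + 2*5 + 2*7 + 1*5 = 39
Computing <v,v> = 2^2 + 5^2 + 7^2 + 5^2 = 103
Projection coefficient = 39/103 = 0.3786

0.3786


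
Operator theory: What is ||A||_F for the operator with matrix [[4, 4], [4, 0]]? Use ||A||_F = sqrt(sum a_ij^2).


||A||_F^2 = sum a_ij^2
= 4^2 + 4^2 + 4^2 + 0^2
= 16 + 16 + 16 + 0 = 48
||A||_F = sqrt(48) = 6.9282

6.9282


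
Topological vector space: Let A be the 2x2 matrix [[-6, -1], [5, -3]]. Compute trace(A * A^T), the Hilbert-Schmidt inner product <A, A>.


trace(A * A^T) = sum of squares of all entries
= (-6)^2 + (-1)^2 + 5^2 + (-3)^2
= 36 + 1 + 25 + 9
= 71

71


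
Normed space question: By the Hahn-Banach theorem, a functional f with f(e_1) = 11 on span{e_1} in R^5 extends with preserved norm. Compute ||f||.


The norm of f is given by ||f|| = sup_{||x||=1} |f(x)|.
On span{e_1}, ||e_1|| = 1, so ||f|| = |f(e_1)| / ||e_1||
= |11| / 1 = 11.0000

11.0000


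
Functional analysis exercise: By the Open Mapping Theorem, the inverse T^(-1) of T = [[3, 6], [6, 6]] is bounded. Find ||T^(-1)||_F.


det(T) = 3*6 - 6*6 = -18
T^(-1) = (1/-18) * [[6, -6], [-6, 3]] = [[-0.3333, 0.3333], [0.3333, -0.1667]]
||T^(-1)||_F^2 = (-0.3333)^2 + 0.3333^2 + 0.3333^2 + (-0.1667)^2 = 0.3611
||T^(-1)||_F = sqrt(0.3611) = 0.6009

0.6009


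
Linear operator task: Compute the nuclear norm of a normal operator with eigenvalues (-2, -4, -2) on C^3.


For a normal operator, singular values equal |eigenvalues|.
Trace norm = sum |lambda_i| = 2 + 4 + 2
= 8

8


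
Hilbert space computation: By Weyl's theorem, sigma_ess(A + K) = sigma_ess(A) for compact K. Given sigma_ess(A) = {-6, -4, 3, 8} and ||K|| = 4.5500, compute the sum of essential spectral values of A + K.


By Weyl's theorem, the essential spectrum is invariant under compact perturbations.
sigma_ess(A + K) = sigma_ess(A) = {-6, -4, 3, 8}
Sum = -6 + -4 + 3 + 8 = 1

1


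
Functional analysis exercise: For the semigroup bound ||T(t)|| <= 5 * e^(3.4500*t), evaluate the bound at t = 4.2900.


||T(4.2900)|| <= 5 * exp(3.4500 * 4.2900)
= 5 * exp(14.8005)
= 5 * 2.6778e+06
= 1.3389e+07

1.3389e+07


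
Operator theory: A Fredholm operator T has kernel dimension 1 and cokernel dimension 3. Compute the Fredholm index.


The Fredholm index is defined as ind(T) = dim(ker T) - dim(coker T)
= 1 - 3
= -2

-2


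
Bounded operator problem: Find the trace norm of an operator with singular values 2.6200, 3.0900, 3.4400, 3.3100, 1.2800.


The nuclear norm is the sum of all singular values.
||T||_1 = 2.6200 + 3.0900 + 3.4400 + 3.3100 + 1.2800
= 13.7400

13.7400


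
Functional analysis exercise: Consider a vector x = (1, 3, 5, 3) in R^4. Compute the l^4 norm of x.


The l^4 norm = (sum |x_i|^4)^(1/4)
Sum of 4th powers = 1 + 81 + 625 + 81 = 788
||x||_4 = (788)^(1/4) = 5.2982

5.2982


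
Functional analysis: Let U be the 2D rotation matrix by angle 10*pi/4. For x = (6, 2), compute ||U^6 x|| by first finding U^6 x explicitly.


U is a rotation by theta = 10*pi/4
U^6 = rotation by 6*theta = 60*pi/4 = 4*pi/4 (mod 2*pi)
cos(4*pi/4) = -1.0000, sin(4*pi/4) = 0.0000
U^6 x = (-1.0000 * 6 - 0.0000 * 2, 0.0000 * 6 + -1.0000 * 2)
= (-6.0000, -2.0000)
||U^6 x|| = sqrt((-6.0000)^2 + (-2.0000)^2) = sqrt(40.0000) = 6.3246

6.3246


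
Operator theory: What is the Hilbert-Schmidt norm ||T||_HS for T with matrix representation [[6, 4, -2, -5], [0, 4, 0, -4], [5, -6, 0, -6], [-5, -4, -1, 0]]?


The Hilbert-Schmidt norm is sqrt(sum of squares of all entries).
Sum of squares = 6^2 + 4^2 + (-2)^2 + (-5)^2 + 0^2 + 4^2 + 0^2 + (-4)^2 + 5^2 + (-6)^2 + 0^2 + (-6)^2 + (-5)^2 + (-4)^2 + (-1)^2 + 0^2
= 36 + 16 + 4 + 25 + 0 + 16 + 0 + 16 + 25 + 36 + 0 + 36 + 25 + 16 + 1 + 0 = 252
||T||_HS = sqrt(252) = 15.8745

15.8745


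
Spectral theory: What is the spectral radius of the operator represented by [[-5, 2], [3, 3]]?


For a 2x2 matrix, eigenvalues satisfy lambda^2 - (trace)*lambda + det = 0
trace = -5 + 3 = -2
det = -5*3 - 2*3 = -21
discriminant = (-2)^2 - 4*(-21) = 88
spectral radius = max |eigenvalue| = 5.6904

5.6904


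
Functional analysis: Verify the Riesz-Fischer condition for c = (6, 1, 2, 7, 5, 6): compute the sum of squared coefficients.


sum |c_n|^2 = 6^2 + 1^2 + 2^2 + 7^2 + 5^2 + 6^2
= 36 + 1 + 4 + 49 + 25 + 36
= 151

151


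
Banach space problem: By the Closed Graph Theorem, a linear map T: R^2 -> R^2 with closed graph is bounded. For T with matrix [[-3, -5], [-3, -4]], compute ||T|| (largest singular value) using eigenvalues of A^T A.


A^T A = [[18, 27], [27, 41]]
trace(A^T A) = 59, det(A^T A) = 9
discriminant = 59^2 - 4*9 = 3445
Largest eigenvalue of A^T A = (trace + sqrt(disc))/2 = 58.8471
||T|| = sqrt(58.8471) = 7.6712

7.6712


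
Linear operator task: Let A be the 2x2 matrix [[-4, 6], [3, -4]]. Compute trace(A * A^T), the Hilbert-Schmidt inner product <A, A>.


trace(A * A^T) = sum of squares of all entries
= (-4)^2 + 6^2 + 3^2 + (-4)^2
= 16 + 36 + 9 + 16
= 77

77


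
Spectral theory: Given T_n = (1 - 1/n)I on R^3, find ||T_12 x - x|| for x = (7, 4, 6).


T_12 x - x = (1 - 1/12)x - x = -x/12
||x|| = sqrt(101) = 10.0499
||T_12 x - x|| = ||x||/12 = 10.0499/12 = 0.8375

0.8375


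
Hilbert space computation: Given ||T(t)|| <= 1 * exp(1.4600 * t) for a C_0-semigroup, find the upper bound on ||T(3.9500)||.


||T(3.9500)|| <= 1 * exp(1.4600 * 3.9500)
= 1 * exp(5.7670)
= 1 * 319.5776
= 319.5776

319.5776


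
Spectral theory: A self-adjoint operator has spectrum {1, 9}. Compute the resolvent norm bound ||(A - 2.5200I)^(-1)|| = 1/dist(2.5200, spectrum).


dist(2.5200, {1, 9}) = min(|2.5200 - 1|, |2.5200 - 9|)
= min(1.5200, 6.4800) = 1.5200
Resolvent bound = 1/1.5200 = 0.6579

0.6579


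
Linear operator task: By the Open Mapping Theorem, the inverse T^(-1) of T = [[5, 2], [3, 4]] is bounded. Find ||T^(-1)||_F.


det(T) = 5*4 - 2*3 = 14
T^(-1) = (1/14) * [[4, -2], [-3, 5]] = [[0.2857, -0.1429], [-0.2143, 0.3571]]
||T^(-1)||_F^2 = 0.2857^2 + (-0.1429)^2 + (-0.2143)^2 + 0.3571^2 = 0.2755
||T^(-1)||_F = sqrt(0.2755) = 0.5249

0.5249


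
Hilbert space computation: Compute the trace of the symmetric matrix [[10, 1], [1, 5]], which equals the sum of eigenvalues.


For a self-adjoint (symmetric) matrix, the eigenvalues are real.
The sum of eigenvalues equals the trace of the matrix.
trace = 10 + 5 = 15

15


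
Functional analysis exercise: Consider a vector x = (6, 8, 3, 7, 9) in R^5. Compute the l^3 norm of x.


The l^3 norm = (sum |x_i|^3)^(1/3)
Sum of 3th powers = 216 + 512 + 27 + 343 + 729 = 1827
||x||_3 = (1827)^(1/3) = 12.2249

12.2249


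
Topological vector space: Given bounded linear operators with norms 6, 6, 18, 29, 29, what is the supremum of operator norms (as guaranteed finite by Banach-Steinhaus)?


By the Uniform Boundedness Principle, the supremum of norms is finite.
sup_k ||T_k|| = max(6, 6, 18, 29, 29) = 29

29


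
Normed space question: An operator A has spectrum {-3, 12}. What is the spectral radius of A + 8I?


Spectrum of A + 8I = {5, 20}
Spectral radius = max |lambda| over the shifted spectrum
= max(5, 20) = 20

20


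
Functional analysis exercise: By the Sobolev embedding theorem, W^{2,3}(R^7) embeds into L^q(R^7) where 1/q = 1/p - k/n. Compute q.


Using the Sobolev embedding formula: 1/q = 1/p - k/n
1/q = 1/3 - 2/7 = 1/21
q = 1/(1/21) = 21

21.0000


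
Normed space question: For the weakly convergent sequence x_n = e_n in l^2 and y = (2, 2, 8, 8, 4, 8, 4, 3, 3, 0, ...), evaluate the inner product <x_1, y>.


x_1 = e_1 is the standard basis vector with 1 in position 1.
<x_1, y> = y_1 = 2
As n -> infinity, <x_n, y> -> 0, confirming weak convergence of (x_n) to 0.

2


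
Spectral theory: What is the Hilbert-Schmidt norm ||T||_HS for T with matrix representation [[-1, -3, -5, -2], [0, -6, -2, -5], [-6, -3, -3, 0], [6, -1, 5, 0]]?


The Hilbert-Schmidt norm is sqrt(sum of squares of all entries).
Sum of squares = (-1)^2 + (-3)^2 + (-5)^2 + (-2)^2 + 0^2 + (-6)^2 + (-2)^2 + (-5)^2 + (-6)^2 + (-3)^2 + (-3)^2 + 0^2 + 6^2 + (-1)^2 + 5^2 + 0^2
= 1 + 9 + 25 + 4 + 0 + 36 + 4 + 25 + 36 + 9 + 9 + 0 + 36 + 1 + 25 + 0 = 220
||T||_HS = sqrt(220) = 14.8324

14.8324


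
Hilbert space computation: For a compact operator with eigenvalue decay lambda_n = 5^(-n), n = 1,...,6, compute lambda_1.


The eigenvalue formula gives lambda_1 = 1/5^1
= 1/5
= 0.2000

0.2000


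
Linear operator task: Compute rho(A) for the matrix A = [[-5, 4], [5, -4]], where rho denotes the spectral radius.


For a 2x2 matrix, eigenvalues satisfy lambda^2 - (trace)*lambda + det = 0
trace = -5 + -4 = -9
det = -5*-4 - 4*5 = 0
discriminant = (-9)^2 - 4*(0) = 81
spectral radius = max |eigenvalue| = 9.0000

9.0000


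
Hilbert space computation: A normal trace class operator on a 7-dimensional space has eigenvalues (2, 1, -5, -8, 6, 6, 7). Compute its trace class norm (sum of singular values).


For a normal operator, singular values equal |eigenvalues|.
Trace norm = sum |lambda_i| = 2 + 1 + 5 + 8 + 6 + 6 + 7
= 35

35


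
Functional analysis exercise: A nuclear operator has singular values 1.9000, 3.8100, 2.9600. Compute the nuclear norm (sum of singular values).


The nuclear norm is the sum of all singular values.
||T||_1 = 1.9000 + 3.8100 + 2.9600
= 8.6700

8.6700


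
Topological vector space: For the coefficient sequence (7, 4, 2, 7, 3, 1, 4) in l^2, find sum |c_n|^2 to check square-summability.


sum |c_n|^2 = 7^2 + 4^2 + 2^2 + 7^2 + 3^2 + 1^2 + 4^2
= 49 + 16 + 4 + 49 + 9 + 1 + 16
= 144

144


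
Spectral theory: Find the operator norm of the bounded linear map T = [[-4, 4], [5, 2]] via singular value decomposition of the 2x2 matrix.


A^T A = [[41, -6], [-6, 20]]
trace(A^T A) = 61, det(A^T A) = 784
discriminant = 61^2 - 4*784 = 585
Largest eigenvalue of A^T A = (trace + sqrt(disc))/2 = 42.5934
||T|| = sqrt(42.5934) = 6.5264

6.5264


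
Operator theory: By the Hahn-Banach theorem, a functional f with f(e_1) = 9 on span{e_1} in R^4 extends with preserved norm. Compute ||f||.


The norm of f is given by ||f|| = sup_{||x||=1} |f(x)|.
On span{e_1}, ||e_1|| = 1, so ||f|| = |f(e_1)| / ||e_1||
= |9| / 1 = 9.0000

9.0000


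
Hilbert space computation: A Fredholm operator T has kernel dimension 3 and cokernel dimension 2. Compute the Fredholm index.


The Fredholm index is defined as ind(T) = dim(ker T) - dim(coker T)
= 3 - 2
= 1

1


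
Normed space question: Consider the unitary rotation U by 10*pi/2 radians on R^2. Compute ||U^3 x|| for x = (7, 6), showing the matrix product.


U is a rotation by theta = 10*pi/2
U^3 = rotation by 3*theta = 30*pi/2 = 2*pi/2 (mod 2*pi)
cos(2*pi/2) = -1.0000, sin(2*pi/2) = 0.0000
U^3 x = (-1.0000 * 7 - 0.0000 * 6, 0.0000 * 7 + -1.0000 * 6)
= (-7.0000, -6.0000)
||U^3 x|| = sqrt((-7.0000)^2 + (-6.0000)^2) = sqrt(85.0000) = 9.2195

9.2195


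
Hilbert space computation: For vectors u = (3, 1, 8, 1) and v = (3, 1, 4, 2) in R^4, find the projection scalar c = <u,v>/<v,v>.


Computing <u,v> = 3*3 + 1*1 + 8*4 + 1*2 = 44
Computing <v,v> = 3^2 + 1^2 + 4^2 + 2^2 = 30
Projection coefficient = 44/30 = 1.4667

1.4667


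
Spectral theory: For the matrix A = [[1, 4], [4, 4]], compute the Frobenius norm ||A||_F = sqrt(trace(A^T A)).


||A||_F^2 = sum a_ij^2
= 1^2 + 4^2 + 4^2 + 4^2
= 1 + 16 + 16 + 16 = 49
||A||_F = sqrt(49) = 7.0000

7.0000


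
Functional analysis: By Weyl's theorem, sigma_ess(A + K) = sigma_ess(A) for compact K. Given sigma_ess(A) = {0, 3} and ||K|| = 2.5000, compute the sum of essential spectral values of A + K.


By Weyl's theorem, the essential spectrum is invariant under compact perturbations.
sigma_ess(A + K) = sigma_ess(A) = {0, 3}
Sum = 0 + 3 = 3

3


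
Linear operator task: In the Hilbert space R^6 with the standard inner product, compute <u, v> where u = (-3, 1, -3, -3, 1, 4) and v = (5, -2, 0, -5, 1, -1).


Computing the standard inner product <u, v> = sum u_i * v_i
= -3*5 + 1*-2 + -3*0 + -3*-5 + 1*1 + 4*-1
= -15 + -2 + 0 + 15 + 1 + -4
= -5

-5


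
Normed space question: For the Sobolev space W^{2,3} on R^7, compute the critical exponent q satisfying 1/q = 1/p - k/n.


Using the Sobolev embedding formula: 1/q = 1/p - k/n
1/q = 1/3 - 2/7 = 1/21
q = 1/(1/21) = 21

21.0000


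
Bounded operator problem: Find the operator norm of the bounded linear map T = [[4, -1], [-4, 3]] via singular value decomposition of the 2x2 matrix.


A^T A = [[32, -16], [-16, 10]]
trace(A^T A) = 42, det(A^T A) = 64
discriminant = 42^2 - 4*64 = 1508
Largest eigenvalue of A^T A = (trace + sqrt(disc))/2 = 40.4165
||T|| = sqrt(40.4165) = 6.3574

6.3574


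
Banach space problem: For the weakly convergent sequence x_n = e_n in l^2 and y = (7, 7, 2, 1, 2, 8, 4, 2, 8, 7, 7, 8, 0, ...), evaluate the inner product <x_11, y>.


x_11 = e_11 is the standard basis vector with 1 in position 11.
<x_11, y> = y_11 = 7
As n -> infinity, <x_n, y> -> 0, confirming weak convergence of (x_n) to 0.

7


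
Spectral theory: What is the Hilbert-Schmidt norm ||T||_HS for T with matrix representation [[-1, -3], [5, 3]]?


The Hilbert-Schmidt norm is sqrt(sum of squares of all entries).
Sum of squares = (-1)^2 + (-3)^2 + 5^2 + 3^2
= 1 + 9 + 25 + 9 = 44
||T||_HS = sqrt(44) = 6.6332

6.6332


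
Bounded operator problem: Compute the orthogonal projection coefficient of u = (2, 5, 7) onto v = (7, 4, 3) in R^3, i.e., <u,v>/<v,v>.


Computing <u,v> = 2*7 + 5*4 + 7*3 = 55
Computing <v,v> = 7^2 + 4^2 + 3^2 = 74
Projection coefficient = 55/74 = 0.7432

0.7432


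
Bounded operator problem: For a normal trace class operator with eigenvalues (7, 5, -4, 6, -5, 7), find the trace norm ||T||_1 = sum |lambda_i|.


For a normal operator, singular values equal |eigenvalues|.
Trace norm = sum |lambda_i| = 7 + 5 + 4 + 6 + 5 + 7
= 34

34


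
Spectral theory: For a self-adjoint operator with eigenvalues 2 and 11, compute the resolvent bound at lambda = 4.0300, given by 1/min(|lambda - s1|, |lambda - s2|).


dist(4.0300, {2, 11}) = min(|4.0300 - 2|, |4.0300 - 11|)
= min(2.0300, 6.9700) = 2.0300
Resolvent bound = 1/2.0300 = 0.4926

0.4926


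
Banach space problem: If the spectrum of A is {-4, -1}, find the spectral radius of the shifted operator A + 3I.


Spectrum of A + 3I = {-1, 2}
Spectral radius = max |lambda| over the shifted spectrum
= max(1, 2) = 2

2


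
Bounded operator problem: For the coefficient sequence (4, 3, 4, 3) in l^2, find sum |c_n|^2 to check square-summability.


sum |c_n|^2 = 4^2 + 3^2 + 4^2 + 3^2
= 16 + 9 + 16 + 9
= 50

50


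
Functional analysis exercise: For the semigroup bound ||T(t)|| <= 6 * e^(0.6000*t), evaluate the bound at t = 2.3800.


||T(2.3800)|| <= 6 * exp(0.6000 * 2.3800)
= 6 * exp(1.4280)
= 6 * 4.1704
= 25.0221

25.0221


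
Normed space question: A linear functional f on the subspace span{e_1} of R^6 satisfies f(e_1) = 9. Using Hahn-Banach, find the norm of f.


The norm of f is given by ||f|| = sup_{||x||=1} |f(x)|.
On span{e_1}, ||e_1|| = 1, so ||f|| = |f(e_1)| / ||e_1||
= |9| / 1 = 9.0000

9.0000


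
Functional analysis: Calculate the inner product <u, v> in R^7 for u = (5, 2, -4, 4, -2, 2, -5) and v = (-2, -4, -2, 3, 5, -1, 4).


Computing the standard inner product <u, v> = sum u_i * v_i
= 5*-2 + 2*-4 + -4*-2 + 4*3 + -2*5 + 2*-1 + -5*4
= -10 + -8 + 8 + 12 + -10 + -2 + -20
= -30

-30


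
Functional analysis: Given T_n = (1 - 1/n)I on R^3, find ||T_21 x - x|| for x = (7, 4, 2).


T_21 x - x = (1 - 1/21)x - x = -x/21
||x|| = sqrt(69) = 8.3066
||T_21 x - x|| = ||x||/21 = 8.3066/21 = 0.3956

0.3956
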